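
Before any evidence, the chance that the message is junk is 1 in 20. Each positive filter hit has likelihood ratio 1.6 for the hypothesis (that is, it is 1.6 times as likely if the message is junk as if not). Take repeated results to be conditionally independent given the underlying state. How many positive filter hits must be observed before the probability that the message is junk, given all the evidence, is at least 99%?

17

Prior odds: 0.05 ÷ 0.95 = 1/19.
Likelihood ratio per positive filter hit = 1.6.
Target posterior odds = 0.99/0.01 = 99.
Need (1/19) × 1.6ⁿ ≥ 99, i.e. 1.6ⁿ ≥ 1881.
1.6¹⁶ ≈1844.67 falls short of 1881 but 1.6¹⁷ ≈2951.48 reaches it, so n = 17.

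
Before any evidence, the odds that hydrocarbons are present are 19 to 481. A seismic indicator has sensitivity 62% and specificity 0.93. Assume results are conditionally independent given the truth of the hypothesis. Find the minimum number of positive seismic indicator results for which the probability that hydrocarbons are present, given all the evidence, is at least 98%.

4

Prior odds = 19/481.
False-positive rate = 1 − 0.93 = 0.07; likelihood ratio of a positive = 0.62/0.07 = 62/7.
Target posterior odds = 0.98/0.02 = 49.
Require (62/7)ⁿ ≥ 49 ÷ (19/481) = 23569/19.
(62/7)³ = 238328/343 falls short of 23569/19 but (62/7)⁴ = 14776336/2401 reaches it, so n = 4.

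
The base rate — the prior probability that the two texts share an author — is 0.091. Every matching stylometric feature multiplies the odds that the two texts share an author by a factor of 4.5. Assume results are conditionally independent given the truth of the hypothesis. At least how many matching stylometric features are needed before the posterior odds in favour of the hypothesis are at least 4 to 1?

3

Prior odds: 0.091 ÷ 0.909 = 91/909.
Likelihood ratio per matching stylometric feature = 4.5.
Target odds = 4.
Require 4.5ⁿ ≥ 4 ÷ (91/909) = 3636/91.
4.5² = 20.25 falls short of 3636/91 but 4.5³ = 91.125 reaches it, so n = 3.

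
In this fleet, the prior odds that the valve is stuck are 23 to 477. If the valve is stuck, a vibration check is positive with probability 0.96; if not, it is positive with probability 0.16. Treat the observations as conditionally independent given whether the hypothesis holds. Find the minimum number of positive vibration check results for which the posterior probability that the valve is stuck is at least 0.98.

4

Prior odds = 23/477.
Likelihood ratio of a positive = 0.96/0.16 = 6.
Target odds: 0.98 ÷ 0.02 = 49.
Require 6ⁿ ≥ 49 ÷ (23/477) = 23373/23.
6³ = 216 falls short of 23373/23 but 6⁴ = 1296 reaches it, so n = 4.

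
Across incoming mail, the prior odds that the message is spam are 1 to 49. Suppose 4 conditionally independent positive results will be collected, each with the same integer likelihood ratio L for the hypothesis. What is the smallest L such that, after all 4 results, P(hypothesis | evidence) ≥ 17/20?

Prior odds = 1/49.
Target odds = 0.85/0.15 = 17/3.
Need L⁴ ≥ 17/3 ÷ (1/49) = 833/3.
4⁴ = 256 < 833/3 ≤ 625 = 5⁴, so L = 5.

5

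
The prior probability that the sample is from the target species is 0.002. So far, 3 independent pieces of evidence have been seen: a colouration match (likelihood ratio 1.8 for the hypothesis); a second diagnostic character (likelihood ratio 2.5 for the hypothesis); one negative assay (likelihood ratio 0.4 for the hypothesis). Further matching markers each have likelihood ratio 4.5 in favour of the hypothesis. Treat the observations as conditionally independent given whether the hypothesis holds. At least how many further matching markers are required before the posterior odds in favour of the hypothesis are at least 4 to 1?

Prior odds = 0.002/0.998 = 1/499.
Combined Bayes factor of the evidence already in hand = 1.8 × 2.5 × 0.4 = 1.8.
Odds after that evidence = (1/499) × 1.8 = 9/2495.
Target odds = 4.
Need 4.5ⁿ ≥ 4 ÷ (9/2495) = 9980/9.
4.5⁴ = 410.0625 falls short of 9980/9 but 4.5⁵ = 1845.28125 reaches it, so n = 5.

5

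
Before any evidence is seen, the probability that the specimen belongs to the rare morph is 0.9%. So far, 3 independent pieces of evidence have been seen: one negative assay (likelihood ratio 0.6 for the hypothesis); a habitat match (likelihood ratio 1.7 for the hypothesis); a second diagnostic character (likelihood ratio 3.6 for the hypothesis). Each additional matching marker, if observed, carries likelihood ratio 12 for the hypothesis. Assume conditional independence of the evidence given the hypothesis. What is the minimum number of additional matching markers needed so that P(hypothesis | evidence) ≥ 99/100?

4

Prior odds = 0.009/0.991 = 9/991.
Combined Bayes factor of the evidence already in hand = 0.6 × 1.7 × 3.6 = 3.672.
Odds after that evidence = (9/991) × 3.672 = 4131/123875.
Target odds = 0.99/0.01 = 99.
Need 12ⁿ ≥ 99 ÷ (4131/123875) = 1362625/459.
12³ = 1728 falls short of 1362625/459 but 12⁴ = 20736 reaches it, so n = 4.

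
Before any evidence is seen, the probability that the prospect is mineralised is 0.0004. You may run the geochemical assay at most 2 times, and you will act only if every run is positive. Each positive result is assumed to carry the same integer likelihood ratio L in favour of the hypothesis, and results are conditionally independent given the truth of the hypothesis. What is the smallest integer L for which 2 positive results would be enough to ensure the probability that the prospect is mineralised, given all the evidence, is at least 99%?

Prior odds = 0.0004/0.9996 = 1/2499.
Target odds = 0.99/0.01 = 99.
Need L² ≥ 99 ÷ (1/2499) = 247401.
497² = 247009 < 247401 ≤ 248004 = 498², so L = 498.

498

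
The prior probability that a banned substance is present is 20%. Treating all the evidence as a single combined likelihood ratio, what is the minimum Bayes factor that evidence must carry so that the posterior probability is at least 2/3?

8

Prior odds = 0.2/0.8 = 0.25.
Target odds = (2/3)/(1/3) = 2.
Required Bayes factor = 2 ÷ 0.25 = 8.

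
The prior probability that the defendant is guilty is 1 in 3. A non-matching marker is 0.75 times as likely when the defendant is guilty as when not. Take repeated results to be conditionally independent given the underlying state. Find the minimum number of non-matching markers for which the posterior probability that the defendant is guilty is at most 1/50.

12

Prior odds = (1/3)/(2/3) = 0.5.
Likelihood ratio per non-matching marker = 0.75.
Target posterior odds = 0.02/0.98 = 1/49.
Need 0.5 × 0.75ⁿ ≤ 1/49, i.e. 0.75ⁿ ≤ 2/49.
0.75¹¹ = 177147/4194304 is still above 2/49 but 0.75¹² = 531441/16777216 is at or below it, so n = 12.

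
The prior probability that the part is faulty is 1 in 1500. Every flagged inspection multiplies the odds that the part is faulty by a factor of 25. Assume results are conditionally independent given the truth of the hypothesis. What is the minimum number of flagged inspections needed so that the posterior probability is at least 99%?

Prior odds: (1/1500) ÷ (1499/1500) = 1/1499.
Likelihood ratio per flagged inspection = 25.
Target posterior odds = 0.99/0.01 = 99.
Require 25ⁿ ≥ 99 ÷ (1/1499) = 148401.
25³ = 15625 falls short of 148401 but 25⁴ = 390625 reaches it, so n = 4.

4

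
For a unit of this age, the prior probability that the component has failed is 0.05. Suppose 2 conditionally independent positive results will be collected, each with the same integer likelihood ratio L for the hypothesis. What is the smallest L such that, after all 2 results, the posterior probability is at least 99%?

Prior odds = 0.05/0.95 = 1/19.
Target odds = 0.99/0.01 = 99.
Need L² ≥ 99 ÷ (1/19) = 1881.
43² = 1849 < 1881 ≤ 1936 = 44², so L = 44.

44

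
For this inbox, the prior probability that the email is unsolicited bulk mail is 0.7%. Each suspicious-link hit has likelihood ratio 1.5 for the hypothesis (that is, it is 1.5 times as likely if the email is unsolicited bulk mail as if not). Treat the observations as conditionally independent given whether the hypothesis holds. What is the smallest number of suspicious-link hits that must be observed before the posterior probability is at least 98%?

Prior odds = 0.007/0.993 = 7/993.
Likelihood ratio per suspicious-link hit = 1.5.
Target odds: 0.98 ÷ 0.02 = 49.
Need (7/993) × 1.5ⁿ ≥ 49, i.e. 1.5ⁿ ≥ 6951.
1.5²¹ ≈4987.89 falls short of 6951 but 1.5²² ≈7481.83 reaches it, so n = 22.

22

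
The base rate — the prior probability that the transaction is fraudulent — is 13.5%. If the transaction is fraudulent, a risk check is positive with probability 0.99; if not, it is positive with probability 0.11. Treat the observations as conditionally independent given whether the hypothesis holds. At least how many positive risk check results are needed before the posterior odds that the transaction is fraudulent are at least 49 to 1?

3

Prior odds: 0.135 ÷ 0.865 = 27/173.
Likelihood ratio of a positive = 0.99/0.11 = 9.
Target odds = 49.
Need (27/173) × 9ⁿ ≥ 49, i.e. 9ⁿ ≥ 8477/27.
9² = 81 falls short of 8477/27 but 9³ = 729 reaches it, so n = 3.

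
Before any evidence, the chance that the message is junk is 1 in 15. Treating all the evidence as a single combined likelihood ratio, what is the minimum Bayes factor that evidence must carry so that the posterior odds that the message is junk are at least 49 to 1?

686

Prior odds = (1/15)/(14/15) = 1/14.
Target odds = 49.
Required Bayes factor = 49 ÷ (1/14) = 686.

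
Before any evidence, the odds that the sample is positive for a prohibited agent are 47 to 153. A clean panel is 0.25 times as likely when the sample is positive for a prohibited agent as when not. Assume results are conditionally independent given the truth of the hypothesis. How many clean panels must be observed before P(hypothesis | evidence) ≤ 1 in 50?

2

Prior odds = 47/153.
Likelihood ratio per clean panel = 0.25.
Target posterior odds = 0.02/0.98 = 1/49.
Require 0.25ⁿ ≤ 1/49 ÷ (47/153) = 153/2303.
0.25¹ = 0.25 is still above 153/2303 but 0.25² = 0.0625 is at or below it, so n = 2.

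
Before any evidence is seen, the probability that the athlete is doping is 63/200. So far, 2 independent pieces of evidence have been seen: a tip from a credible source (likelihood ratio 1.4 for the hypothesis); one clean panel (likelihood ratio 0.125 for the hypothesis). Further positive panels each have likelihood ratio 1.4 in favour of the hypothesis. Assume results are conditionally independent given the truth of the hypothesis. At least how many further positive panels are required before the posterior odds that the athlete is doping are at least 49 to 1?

20

Prior odds = 0.315/0.685 = 63/137.
Combined Bayes factor of the evidence already in hand = 1.4 × 0.125 = 0.175.
Odds after that evidence = (63/137) × 0.175 = 441/5480.
Target odds = 49.
Need 1.4ⁿ ≥ 49 ÷ (441/5480) = 5480/9.
1.4¹⁹ ≈597.63 falls short of 5480/9 but 1.4²⁰ ≈836.683 reaches it, so n = 20.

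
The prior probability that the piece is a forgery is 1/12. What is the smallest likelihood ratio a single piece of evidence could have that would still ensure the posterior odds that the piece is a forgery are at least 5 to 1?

Prior odds = (1/12)/(11/12) = 1/11.
Target odds = 5.
Required Bayes factor = 5 ÷ (1/11) = 55.

55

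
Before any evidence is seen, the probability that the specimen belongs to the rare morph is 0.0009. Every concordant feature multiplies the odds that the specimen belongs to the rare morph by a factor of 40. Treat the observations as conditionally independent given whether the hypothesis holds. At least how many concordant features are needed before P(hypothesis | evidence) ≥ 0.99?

Prior odds: 0.0009 ÷ 0.9991 = 9/9991.
Likelihood ratio per concordant feature = 40.
Target odds: 0.99 ÷ 0.01 = 99.
Require 40ⁿ ≥ 99 ÷ (9/9991) = 109901.
40³ = 64000 falls short of 109901 but 40⁴ = 2560000 reaches it, so n = 4.

4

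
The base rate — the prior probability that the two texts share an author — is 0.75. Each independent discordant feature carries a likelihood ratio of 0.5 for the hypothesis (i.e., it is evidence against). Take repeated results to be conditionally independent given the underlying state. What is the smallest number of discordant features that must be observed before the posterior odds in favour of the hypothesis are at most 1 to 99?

9

Prior odds: 0.75 ÷ 0.25 = 3.
Likelihood ratio per discordant feature = 0.5.
Target odds = 1/99.
Require 0.5ⁿ ≤ 1/99 ÷ 3 = 1/297.
0.5⁸ = 0.00390625 is still above 1/297 but 0.5⁹ = 0.001953125 is at or below it, so n = 9.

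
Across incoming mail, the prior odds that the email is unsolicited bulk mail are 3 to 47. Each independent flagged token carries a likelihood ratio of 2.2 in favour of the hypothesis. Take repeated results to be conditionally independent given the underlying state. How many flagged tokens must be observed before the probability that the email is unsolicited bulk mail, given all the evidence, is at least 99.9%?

Prior odds = 3/47.
Likelihood ratio per flagged token = 2.2.
Target posterior odds = 0.999/0.001 = 999.
Require 2.2ⁿ ≥ 999 ÷ (3/47) = 15651.
2.2¹² ≈12855 falls short of 15651 but 2.2¹³ ≈28281 reaches it, so n = 13.

13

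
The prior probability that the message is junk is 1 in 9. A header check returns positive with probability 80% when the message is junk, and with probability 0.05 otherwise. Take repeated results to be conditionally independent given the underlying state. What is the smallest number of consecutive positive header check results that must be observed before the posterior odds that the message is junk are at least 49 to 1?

Prior odds = (1/9)/(8/9) = 0.125.
Likelihood ratio of a positive result = 0.8/0.05 = 16.
Target odds = 49.
Need 0.125 × 16ⁿ ≥ 49, i.e. 16ⁿ ≥ 392.
16² = 256 falls short of 392 but 16³ = 4096 reaches it, so n = 3.

3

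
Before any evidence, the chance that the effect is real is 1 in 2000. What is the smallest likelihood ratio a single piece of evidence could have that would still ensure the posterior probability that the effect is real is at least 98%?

97951

Prior odds = 0.0005/0.9995 = 1/1999.
Target odds = 0.98/0.02 = 49.
Required Bayes factor = 49 ÷ (1/1999) = 97951.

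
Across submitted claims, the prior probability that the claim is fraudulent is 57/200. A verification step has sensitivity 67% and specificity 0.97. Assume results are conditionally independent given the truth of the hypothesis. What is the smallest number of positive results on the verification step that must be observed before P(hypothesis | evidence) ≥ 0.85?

1

Prior odds: 0.285 ÷ 0.715 = 57/143.
False-positive rate = 1 − 0.97 = 0.03; likelihood ratio of a positive = 0.67/0.03 = 67/3.
Target odds: 0.85 ÷ 0.15 = 17/3.
Need (57/143) × (67/3)ⁿ ≥ 17/3, i.e. (67/3)ⁿ ≥ 2431/171.
(67/3)¹ = 67/3, which meets the required 2431/171; so n = 1.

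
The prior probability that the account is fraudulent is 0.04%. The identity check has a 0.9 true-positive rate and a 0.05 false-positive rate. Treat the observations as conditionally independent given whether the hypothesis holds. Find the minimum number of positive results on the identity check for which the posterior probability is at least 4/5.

4

Prior odds: 0.0004 ÷ 0.9996 = 1/2499.
Likelihood ratio of a positive result = 0.9/0.05 = 18.
Target odds: 0.8 ÷ 0.2 = 4.
Need (1/2499) × 18ⁿ ≥ 4, i.e. 18ⁿ ≥ 9996.
18³ = 5832 falls short of 9996 but 18⁴ = 104976 reaches it, so n = 4.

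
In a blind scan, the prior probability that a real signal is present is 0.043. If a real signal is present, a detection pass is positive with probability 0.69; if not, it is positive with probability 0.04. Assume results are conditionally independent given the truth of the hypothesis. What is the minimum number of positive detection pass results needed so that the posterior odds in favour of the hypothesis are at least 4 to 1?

Prior odds = 0.043/0.957 = 43/957.
Likelihood ratio of a positive = 0.69/0.04 = 17.25.
Target odds = 4.
Require 17.25ⁿ ≥ 4 ÷ (43/957) = 3828/43.
17.25¹ = 17.25 falls short of 3828/43 but 17.25² = 297.5625 reaches it, so n = 2.

2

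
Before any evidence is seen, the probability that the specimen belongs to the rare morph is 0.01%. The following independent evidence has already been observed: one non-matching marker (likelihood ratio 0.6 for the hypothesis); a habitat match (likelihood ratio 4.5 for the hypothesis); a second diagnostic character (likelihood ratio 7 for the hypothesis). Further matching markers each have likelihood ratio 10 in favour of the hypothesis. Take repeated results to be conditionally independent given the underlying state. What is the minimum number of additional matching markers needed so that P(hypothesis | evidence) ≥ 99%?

5

Prior odds = 0.0001/0.9999 = 1/9999.
Combined Bayes factor of the evidence already in hand = 0.6 × 4.5 × 7 = 18.9.
Odds after that evidence = (1/9999) × 18.9 = 21/11110.
Target odds = 0.99/0.01 = 99.
Need 10ⁿ ≥ 99 ÷ (21/11110) = 366630/7.
10⁴ = 10000 falls short of 366630/7 but 10⁵ = 100000 reaches it, so n = 5.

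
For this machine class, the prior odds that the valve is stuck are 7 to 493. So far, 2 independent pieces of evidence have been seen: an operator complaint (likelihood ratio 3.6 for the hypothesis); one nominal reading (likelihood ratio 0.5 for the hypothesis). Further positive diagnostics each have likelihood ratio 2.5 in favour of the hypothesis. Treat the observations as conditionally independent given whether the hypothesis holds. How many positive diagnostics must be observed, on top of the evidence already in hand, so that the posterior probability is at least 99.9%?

Prior odds = 7/493.
Combined Bayes factor of the evidence already in hand = 3.6 × 0.5 = 1.8.
Odds after that evidence = (7/493) × 1.8 = 63/2465.
Target odds = 0.999/0.001 = 999.
Need 2.5ⁿ ≥ 999 ÷ (63/2465) = 273615/7.
2.5¹¹ = 48828125/2048 falls short of 273615/7 but 2.5¹² = 244140625/4096 reaches it, so n = 12.

12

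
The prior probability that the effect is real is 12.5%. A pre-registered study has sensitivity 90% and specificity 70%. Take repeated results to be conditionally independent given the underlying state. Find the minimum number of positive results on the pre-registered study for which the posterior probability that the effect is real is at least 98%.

6

Prior odds: 0.125 ÷ 0.875 = 1/7.
False-positive rate = 1 − 0.7 = 0.3; likelihood ratio of a positive = 0.9/0.3 = 3.
Target posterior odds = 0.98/0.02 = 49.
Require 3ⁿ ≥ 49 ÷ (1/7) = 343.
3⁵ = 243 falls short of 343 but 3⁶ = 729 reaches it, so n = 6.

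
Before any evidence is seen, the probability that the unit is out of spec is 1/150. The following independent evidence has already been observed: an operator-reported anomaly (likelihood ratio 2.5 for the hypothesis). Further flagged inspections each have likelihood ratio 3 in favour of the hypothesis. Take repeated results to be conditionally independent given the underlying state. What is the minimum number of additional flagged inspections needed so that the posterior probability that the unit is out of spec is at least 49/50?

Prior odds = (1/150)/(149/150) = 1/149.
Bayes factor of the evidence already in hand = 2.5.
Odds after that evidence = (1/149) × 2.5 = 5/298.
Target odds = 0.98/0.02 = 49.
Need 3ⁿ ≥ 49 ÷ (5/298) = 2920.4.
3⁷ = 2187 falls short of 2920.4 but 3⁸ = 6561 reaches it, so n = 8.

8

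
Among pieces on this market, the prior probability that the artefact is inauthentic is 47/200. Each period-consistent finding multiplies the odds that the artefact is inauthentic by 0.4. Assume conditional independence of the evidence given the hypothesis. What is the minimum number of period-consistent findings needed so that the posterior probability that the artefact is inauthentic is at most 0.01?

Prior odds = 0.235/0.765 = 47/153.
Likelihood ratio per period-consistent finding = 0.4.
Target posterior odds = 0.01/0.99 = 1/99.
Require 0.4ⁿ ≤ 1/99 ÷ (47/153) = 17/517.
0.4³ = 0.064 is still above 17/517 but 0.4⁴ = 0.0256 is at or below it, so n = 4.

4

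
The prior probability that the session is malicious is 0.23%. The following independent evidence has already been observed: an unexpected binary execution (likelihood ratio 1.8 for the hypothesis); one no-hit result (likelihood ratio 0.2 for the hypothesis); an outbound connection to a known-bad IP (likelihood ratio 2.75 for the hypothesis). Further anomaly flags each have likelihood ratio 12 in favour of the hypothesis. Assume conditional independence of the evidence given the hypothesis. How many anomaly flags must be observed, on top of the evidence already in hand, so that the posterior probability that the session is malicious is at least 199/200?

5

Prior odds = 0.0023/0.9977 = 23/9977.
Combined Bayes factor of the evidence already in hand = 1.8 × 0.2 × 2.75 = 0.99.
Odds after that evidence = (23/9977) × 0.99 = 207/90700.
Target odds = 0.995/0.005 = 199.
Need 12ⁿ ≥ 199 ÷ (207/90700) = 18049300/207.
12⁴ = 20736 falls short of 18049300/207 but 12⁵ = 248832 reaches it, so n = 5.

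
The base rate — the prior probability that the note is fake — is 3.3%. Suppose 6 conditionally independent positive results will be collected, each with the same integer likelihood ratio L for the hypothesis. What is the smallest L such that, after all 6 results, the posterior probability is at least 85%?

Prior odds = 0.033/0.967 = 33/967.
Target odds = 0.85/0.15 = 17/3.
Need L⁶ ≥ 17/3 ÷ (33/967) = 16439/99.
2⁶ = 64 < 16439/99 ≤ 729 = 3⁶, so L = 3.

3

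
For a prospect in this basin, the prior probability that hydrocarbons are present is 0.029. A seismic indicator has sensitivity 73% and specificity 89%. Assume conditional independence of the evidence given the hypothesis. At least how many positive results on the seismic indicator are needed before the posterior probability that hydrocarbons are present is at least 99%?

5

Prior odds: 0.029 ÷ 0.971 = 29/971.
False-positive rate = 1 − 0.89 = 0.11; likelihood ratio of a positive = 0.73/0.11 = 73/11.
Target posterior odds = 0.99/0.01 = 99.
Require (73/11)ⁿ ≥ 99 ÷ (29/971) = 96129/29.
(73/11)⁴ = 28398241/14641 falls short of 96129/29 but (73/11)⁵ ≈12872.1 reaches it, so n = 5.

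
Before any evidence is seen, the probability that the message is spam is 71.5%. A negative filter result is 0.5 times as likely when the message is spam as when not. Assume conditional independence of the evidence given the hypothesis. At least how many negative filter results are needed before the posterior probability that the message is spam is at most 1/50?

7

Prior odds = 0.715/0.285 = 143/57.
Likelihood ratio per negative filter result = 0.5.
Target posterior odds = 0.02/0.98 = 1/49.
Need (143/57) × 0.5ⁿ ≤ 1/49, i.e. 0.5ⁿ ≤ 57/7007.
0.5⁶ = 0.015625 is still above 57/7007 but 0.5⁷ = 0.0078125 is at or below it, so n = 7.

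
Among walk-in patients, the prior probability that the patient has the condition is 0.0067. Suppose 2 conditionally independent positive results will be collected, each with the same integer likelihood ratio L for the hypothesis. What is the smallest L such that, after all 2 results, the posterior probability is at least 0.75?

22

Prior odds = 0.0067/0.9933 = 67/9933.
Target odds = 0.75/0.25 = 3.
Need L² ≥ 3 ÷ (67/9933) = 29799/67.
21² = 441 < 29799/67 ≤ 484 = 22², so L = 22.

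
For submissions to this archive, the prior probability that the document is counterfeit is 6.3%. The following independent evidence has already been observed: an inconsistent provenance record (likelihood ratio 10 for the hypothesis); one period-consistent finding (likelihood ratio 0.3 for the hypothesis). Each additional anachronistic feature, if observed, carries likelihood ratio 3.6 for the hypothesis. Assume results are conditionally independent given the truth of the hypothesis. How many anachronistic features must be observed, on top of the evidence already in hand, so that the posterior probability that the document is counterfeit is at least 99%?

5

Prior odds = 0.063/0.937 = 63/937.
Combined Bayes factor of the evidence already in hand = 10 × 0.3 = 3.
Odds after that evidence = (63/937) × 3 = 189/937.
Target odds = 0.99/0.01 = 99.
Need 3.6ⁿ ≥ 99 ÷ (189/937) = 10307/21.
3.6⁴ = 167.9616 falls short of 10307/21 but 3.6⁵ = 604.66176 reaches it, so n = 5.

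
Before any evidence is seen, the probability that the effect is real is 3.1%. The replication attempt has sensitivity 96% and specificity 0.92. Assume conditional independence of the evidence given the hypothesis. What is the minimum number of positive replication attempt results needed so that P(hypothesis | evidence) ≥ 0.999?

Prior odds: 0.031 ÷ 0.969 = 31/969.
False-positive rate = 1 − 0.92 = 0.08; likelihood ratio of a positive = 0.96/0.08 = 12.
Target posterior odds = 0.999/0.001 = 999.
Need (31/969) × 12ⁿ ≥ 999, i.e. 12ⁿ ≥ 968031/31.
12⁴ = 20736 falls short of 968031/31 but 12⁵ = 248832 reaches it, so n = 5.

5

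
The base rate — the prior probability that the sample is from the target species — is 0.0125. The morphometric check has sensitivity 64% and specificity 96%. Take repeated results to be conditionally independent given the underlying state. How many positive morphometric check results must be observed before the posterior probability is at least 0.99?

Prior odds = 0.0125/0.9875 = 1/79.
False-positive rate = 1 − 0.96 = 0.04; likelihood ratio of a positive = 0.64/0.04 = 16.
Target odds: 0.99 ÷ 0.01 = 99.
Require 16ⁿ ≥ 99 ÷ (1/79) = 7821.
16³ = 4096 falls short of 7821 but 16⁴ = 65536 reaches it, so n = 4.

4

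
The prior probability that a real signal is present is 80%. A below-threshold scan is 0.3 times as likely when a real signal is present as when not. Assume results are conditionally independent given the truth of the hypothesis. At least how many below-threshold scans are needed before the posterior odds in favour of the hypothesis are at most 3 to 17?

Prior odds = 0.8/0.2 = 4.
Likelihood ratio per below-threshold scan = 0.3.
Target odds = 3/17.
Need 4 × 0.3ⁿ ≤ 3/17, i.e. 0.3ⁿ ≤ 3/68.
0.3² = 0.09 is still above 3/68 but 0.3³ = 0.027 is at or below it, so n = 3.

3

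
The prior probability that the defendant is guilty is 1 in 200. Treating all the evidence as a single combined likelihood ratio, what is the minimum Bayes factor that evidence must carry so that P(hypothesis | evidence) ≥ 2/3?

398

Prior odds = 0.005/0.995 = 1/199.
Target odds = (2/3)/(1/3) = 2.
Required Bayes factor = 2 ÷ (1/199) = 398.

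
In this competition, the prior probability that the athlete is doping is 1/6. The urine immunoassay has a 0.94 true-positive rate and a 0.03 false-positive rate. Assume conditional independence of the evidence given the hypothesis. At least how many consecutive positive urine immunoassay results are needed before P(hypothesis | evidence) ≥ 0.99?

2

Prior odds = (1/6)/(5/6) = 0.2.
Likelihood ratio of a positive result = 0.94/0.03 = 94/3.
Target posterior odds = 0.99/0.01 = 99.
Need 0.2 × (94/3)ⁿ ≥ 99, i.e. (94/3)ⁿ ≥ 495.
(94/3)¹ = 94/3 falls short of 495 but (94/3)² = 8836/9 reaches it, so n = 2.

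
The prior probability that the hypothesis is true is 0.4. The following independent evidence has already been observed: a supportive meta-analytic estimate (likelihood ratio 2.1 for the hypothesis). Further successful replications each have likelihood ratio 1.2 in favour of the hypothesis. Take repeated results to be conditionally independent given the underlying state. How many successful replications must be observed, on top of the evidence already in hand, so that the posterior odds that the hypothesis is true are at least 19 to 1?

15

Prior odds = 0.4/0.6 = 2/3.
Bayes factor of the evidence already in hand = 2.1.
Odds after that evidence = (2/3) × 2.1 = 1.4.
Target odds = 19.
Need 1.2ⁿ ≥ 19 ÷ 1.4 = 95/7.
1.2¹⁴ ≈12.8392 falls short of 95/7 but 1.2¹⁵ ≈15.407 reaches it, so n = 15.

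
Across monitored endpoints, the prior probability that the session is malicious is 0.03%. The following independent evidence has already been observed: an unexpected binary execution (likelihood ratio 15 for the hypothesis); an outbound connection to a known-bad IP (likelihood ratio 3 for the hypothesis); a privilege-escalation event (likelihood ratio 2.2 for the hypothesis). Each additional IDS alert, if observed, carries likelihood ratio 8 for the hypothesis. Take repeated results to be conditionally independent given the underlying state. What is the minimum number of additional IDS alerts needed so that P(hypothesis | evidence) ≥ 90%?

3

Prior odds = 0.0003/0.9997 = 3/9997.
Combined Bayes factor of the evidence already in hand = 15 × 3 × 2.2 = 99.
Odds after that evidence = (3/9997) × 99 = 297/9997.
Target odds = 0.9/0.1 = 9.
Need 8ⁿ ≥ 9 ÷ (297/9997) = 9997/33.
8² = 64 falls short of 9997/33 but 8³ = 512 reaches it, so n = 3.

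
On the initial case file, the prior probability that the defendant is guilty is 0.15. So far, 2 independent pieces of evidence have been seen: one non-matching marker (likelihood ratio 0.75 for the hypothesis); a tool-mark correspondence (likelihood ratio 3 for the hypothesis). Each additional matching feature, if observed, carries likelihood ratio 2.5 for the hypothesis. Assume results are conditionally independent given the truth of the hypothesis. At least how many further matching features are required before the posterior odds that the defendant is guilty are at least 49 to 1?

Prior odds = 0.15/0.85 = 3/17.
Combined Bayes factor of the evidence already in hand = 0.75 × 3 = 2.25.
Odds after that evidence = (3/17) × 2.25 = 27/68.
Target odds = 49.
Need 2.5ⁿ ≥ 49 ÷ (27/68) = 3332/27.
2.5⁵ = 97.65625 falls short of 3332/27 but 2.5⁶ = 244.140625 reaches it, so n = 6.

6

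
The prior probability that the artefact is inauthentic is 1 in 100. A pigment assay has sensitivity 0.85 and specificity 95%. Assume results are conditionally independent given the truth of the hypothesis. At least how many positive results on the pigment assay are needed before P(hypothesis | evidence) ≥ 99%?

Prior odds = 0.01/0.99 = 1/99.
False-positive rate = 1 − 0.95 = 0.05; likelihood ratio of a positive = 0.85/0.05 = 17.
Target posterior odds = 0.99/0.01 = 99.
Require 17ⁿ ≥ 99 ÷ (1/99) = 9801.
17³ = 4913 falls short of 9801 but 17⁴ = 83521 reaches it, so n = 4.

4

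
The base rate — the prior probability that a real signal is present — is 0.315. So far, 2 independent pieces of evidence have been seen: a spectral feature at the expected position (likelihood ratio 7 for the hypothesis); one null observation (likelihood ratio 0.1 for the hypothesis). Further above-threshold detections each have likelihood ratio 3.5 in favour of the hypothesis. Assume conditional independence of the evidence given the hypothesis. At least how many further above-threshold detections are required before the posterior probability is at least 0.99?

Prior odds = 0.315/0.685 = 63/137.
Combined Bayes factor of the evidence already in hand = 7 × 0.1 = 0.7.
Odds after that evidence = (63/137) × 0.7 = 441/1370.
Target odds = 0.99/0.01 = 99.
Need 3.5ⁿ ≥ 99 ÷ (441/1370) = 15070/49.
3.5⁴ = 150.0625 falls short of 15070/49 but 3.5⁵ = 525.21875 reaches it, so n = 5.

5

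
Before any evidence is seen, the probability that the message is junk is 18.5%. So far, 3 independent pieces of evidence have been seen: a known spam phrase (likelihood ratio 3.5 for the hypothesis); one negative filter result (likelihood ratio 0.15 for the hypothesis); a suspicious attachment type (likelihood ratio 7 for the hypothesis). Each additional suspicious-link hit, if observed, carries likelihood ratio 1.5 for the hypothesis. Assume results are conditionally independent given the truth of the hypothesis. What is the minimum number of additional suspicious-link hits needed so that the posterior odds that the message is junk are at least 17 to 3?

5

Prior odds = 0.185/0.815 = 37/163.
Combined Bayes factor of the evidence already in hand = 3.5 × 0.15 × 7 = 3.675.
Odds after that evidence = (37/163) × 3.675 = 5439/6520.
Target odds = 17/3.
Need 1.5ⁿ ≥ 17/3 ÷ (5439/6520) = 110840/16317.
1.5⁴ = 5.0625 falls short of 110840/16317 but 1.5⁵ = 7.59375 reaches it, so n = 5.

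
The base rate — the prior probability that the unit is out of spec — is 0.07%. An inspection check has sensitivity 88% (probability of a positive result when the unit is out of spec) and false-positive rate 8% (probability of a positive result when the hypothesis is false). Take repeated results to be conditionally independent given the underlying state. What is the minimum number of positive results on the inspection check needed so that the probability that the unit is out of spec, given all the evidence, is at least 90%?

4

Prior odds: 0.0007 ÷ 0.9993 = 7/9993.
Likelihood ratio of a positive result = 0.88/0.08 = 11.
Target posterior odds = 0.9/0.1 = 9.
Need (7/9993) × 11ⁿ ≥ 9, i.e. 11ⁿ ≥ 89937/7.
11³ = 1331 falls short of 89937/7 but 11⁴ = 14641 reaches it, so n = 4.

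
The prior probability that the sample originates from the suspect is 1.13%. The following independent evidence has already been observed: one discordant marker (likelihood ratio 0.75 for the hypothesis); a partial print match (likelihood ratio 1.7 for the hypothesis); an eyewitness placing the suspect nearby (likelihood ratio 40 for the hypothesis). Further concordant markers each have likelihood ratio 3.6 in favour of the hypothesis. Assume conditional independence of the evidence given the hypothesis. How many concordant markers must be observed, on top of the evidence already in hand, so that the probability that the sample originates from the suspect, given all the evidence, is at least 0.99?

5

Prior odds = 0.0113/0.9887 = 113/9887.
Combined Bayes factor of the evidence already in hand = 0.75 × 1.7 × 40 = 51.
Odds after that evidence = (113/9887) × 51 = 5763/9887.
Target odds = 0.99/0.01 = 99.
Need 3.6ⁿ ≥ 99 ÷ (5763/9887) = 326271/1921.
3.6⁴ = 167.9616 falls short of 326271/1921 but 3.6⁵ = 604.66176 reaches it, so n = 5.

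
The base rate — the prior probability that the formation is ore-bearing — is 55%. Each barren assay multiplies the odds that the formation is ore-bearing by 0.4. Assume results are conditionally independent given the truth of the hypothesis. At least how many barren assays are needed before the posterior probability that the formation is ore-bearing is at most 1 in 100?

6

Prior odds = 0.55/0.45 = 11/9.
Likelihood ratio per barren assay = 0.4.
Target posterior odds = 0.01/0.99 = 1/99.
Require 0.4ⁿ ≤ 1/99 ÷ (11/9) = 1/121.
0.4⁵ = 0.01024 is still above 1/121 but 0.4⁶ = 64/15625 is at or below it, so n = 6.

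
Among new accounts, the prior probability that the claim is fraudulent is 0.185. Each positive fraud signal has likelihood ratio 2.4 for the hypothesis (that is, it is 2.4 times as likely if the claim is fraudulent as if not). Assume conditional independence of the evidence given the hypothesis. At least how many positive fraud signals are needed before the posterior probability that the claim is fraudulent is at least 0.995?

Prior odds = 0.185/0.815 = 37/163.
Likelihood ratio per positive fraud signal = 2.4.
Target posterior odds = 0.995/0.005 = 199.
Require 2.4ⁿ ≥ 199 ÷ (37/163) = 32437/37.
2.4⁷ = 35831808/78125 falls short of 32437/37 but 2.4⁸ = 429981696/390625 reaches it, so n = 8.

8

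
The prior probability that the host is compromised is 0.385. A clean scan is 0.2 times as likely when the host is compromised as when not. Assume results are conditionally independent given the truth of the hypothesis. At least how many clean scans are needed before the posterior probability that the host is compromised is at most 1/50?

Prior odds: 0.385 ÷ 0.615 = 77/123.
Likelihood ratio per clean scan = 0.2.
Target posterior odds = 0.02/0.98 = 1/49.
Need (77/123) × 0.2ⁿ ≤ 1/49, i.e. 0.2ⁿ ≤ 123/3773.
0.2² = 0.04 is still above 123/3773 but 0.2³ = 0.008 is at or below it, so n = 3.

3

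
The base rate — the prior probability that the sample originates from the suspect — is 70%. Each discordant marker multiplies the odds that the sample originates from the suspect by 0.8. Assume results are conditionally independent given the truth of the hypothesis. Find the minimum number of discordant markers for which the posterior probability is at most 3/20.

12

Prior odds = 0.7/0.3 = 7/3.
Likelihood ratio per discordant marker = 0.8.
Target posterior odds = 0.15/0.85 = 3/17.
Need (7/3) × 0.8ⁿ ≤ 3/17, i.e. 0.8ⁿ ≤ 9/119.
0.8¹¹ = 4194304/48828125 is still above 9/119 but 0.8¹² = 16777216/244140625 is at or below it, so n = 12.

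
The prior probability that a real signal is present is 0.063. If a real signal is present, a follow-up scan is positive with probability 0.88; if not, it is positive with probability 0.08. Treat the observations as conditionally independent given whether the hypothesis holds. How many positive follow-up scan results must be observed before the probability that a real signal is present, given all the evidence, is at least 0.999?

5

Prior odds: 0.063 ÷ 0.937 = 63/937.
Likelihood ratio of a positive = 0.88/0.08 = 11.
Target odds: 0.999 ÷ 0.001 = 999.
Require 11ⁿ ≥ 999 ÷ (63/937) = 104007/7.
11⁴ = 14641 falls short of 104007/7 but 11⁵ = 161051 reaches it, so n = 5.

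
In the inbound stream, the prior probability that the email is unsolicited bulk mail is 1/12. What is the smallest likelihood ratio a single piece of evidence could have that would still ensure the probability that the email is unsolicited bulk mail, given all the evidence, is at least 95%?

209

Prior odds = (1/12)/(11/12) = 1/11.
Target odds = 0.95/0.05 = 19.
Required Bayes factor = 19 ÷ (1/11) = 209.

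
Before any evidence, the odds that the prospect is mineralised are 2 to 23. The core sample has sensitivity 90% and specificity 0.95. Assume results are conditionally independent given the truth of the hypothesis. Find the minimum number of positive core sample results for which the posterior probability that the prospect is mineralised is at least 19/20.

Prior odds = 2/23.
False-positive rate = 1 − 0.95 = 0.05; likelihood ratio of a positive = 0.9/0.05 = 18.
Target posterior odds = 0.95/0.05 = 19.
Need (2/23) × 18ⁿ ≥ 19, i.e. 18ⁿ ≥ 218.5.
18¹ = 18 falls short of 218.5 but 18² = 324 reaches it, so n = 2.

2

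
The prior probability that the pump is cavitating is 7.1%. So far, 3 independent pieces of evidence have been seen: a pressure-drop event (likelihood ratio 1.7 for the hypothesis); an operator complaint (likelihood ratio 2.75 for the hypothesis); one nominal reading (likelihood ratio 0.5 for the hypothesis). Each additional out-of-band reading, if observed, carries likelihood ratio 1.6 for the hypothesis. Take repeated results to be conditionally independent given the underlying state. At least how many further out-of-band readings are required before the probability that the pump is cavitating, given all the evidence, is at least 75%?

Prior odds = 0.071/0.929 = 71/929.
Combined Bayes factor of the evidence already in hand = 1.7 × 2.75 × 0.5 = 2.3375.
Odds after that evidence = (71/929) × 2.3375 = 13277/74320.
Target odds = 0.75/0.25 = 3.
Need 1.6ⁿ ≥ 3 ÷ (13277/74320) = 222960/13277.
1.6⁶ = 262144/15625 falls short of 222960/13277 but 1.6⁷ = 2097152/78125 reaches it, so n = 7.

7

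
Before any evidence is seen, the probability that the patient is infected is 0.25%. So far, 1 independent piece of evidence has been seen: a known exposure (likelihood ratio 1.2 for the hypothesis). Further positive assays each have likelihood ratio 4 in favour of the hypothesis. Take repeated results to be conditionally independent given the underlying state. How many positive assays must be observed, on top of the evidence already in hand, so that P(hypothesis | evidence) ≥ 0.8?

6

Prior odds = 0.0025/0.9975 = 1/399.
Bayes factor of the evidence already in hand = 1.2.
Odds after that evidence = (1/399) × 1.2 = 2/665.
Target odds = 0.8/0.2 = 4.
Need 4ⁿ ≥ 4 ÷ (2/665) = 1330.
4⁵ = 1024 falls short of 1330 but 4⁶ = 4096 reaches it, so n = 6.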